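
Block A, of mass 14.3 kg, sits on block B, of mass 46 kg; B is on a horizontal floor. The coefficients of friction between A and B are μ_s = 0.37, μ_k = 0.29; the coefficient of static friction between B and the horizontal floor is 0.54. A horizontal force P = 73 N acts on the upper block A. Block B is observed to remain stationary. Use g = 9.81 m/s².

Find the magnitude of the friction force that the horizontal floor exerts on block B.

f ≈ 40.7 N

Normal force at the A–B interface: N₁ = m_A g = 140.3 N.
So the A–B interface can sustain at most μ_s N₁ = 51.9 N of static friction.
P = 73 N exceeds that limit, so A slips over B and the interface friction becomes kinetic: f₁ = μ_k N₁ = 0.29×140.3 = 40.7 N.
B experiences an equal 40.7 N forward from A (third law). B is in equilibrium, so the floor supplies f₂ = 40.7 N of static friction (limit μ_s(m_A+m_B)g = 319.4 N, not exceeded).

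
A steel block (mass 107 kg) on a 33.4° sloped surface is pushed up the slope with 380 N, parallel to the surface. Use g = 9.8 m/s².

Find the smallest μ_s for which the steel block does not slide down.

N = m g cos θ = 875.4 N.
Friction must make up the shortfall along the incline: f = m g sin θ − P = 577.2 − 380 = 197.2 N.
At the threshold f = μ_s N, so μ_s,min = 197.2/875.4 = 0.225.

μ_s,min ≈ 0.225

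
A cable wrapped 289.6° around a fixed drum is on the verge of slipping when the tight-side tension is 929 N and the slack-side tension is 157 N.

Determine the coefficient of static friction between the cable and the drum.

μ ≈ 0.352

T₂/T₁ = e^{μβ} → μ = ln(T₂/T₁)/β.
β = 289.6° = 5.054 rad.
μ = ln(929/157)/5.054 = ln(5.917)/5.054 = 0.352.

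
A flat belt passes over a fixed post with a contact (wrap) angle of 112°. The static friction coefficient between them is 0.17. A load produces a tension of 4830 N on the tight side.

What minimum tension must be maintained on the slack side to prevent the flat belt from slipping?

T_min ≈ 3460 N

Capstan equation at impending slip: T_tight/T_slack = e^{μβ}.
β = 112° = 1.955 rad; e^{μβ} = e^{0.17×1.955} = 1.394.
T_slack = T_tight / e^{μβ} = 4830 / 1.394 = 3460 N.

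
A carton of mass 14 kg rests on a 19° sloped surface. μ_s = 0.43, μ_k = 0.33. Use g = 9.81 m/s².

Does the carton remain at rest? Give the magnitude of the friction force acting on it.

f ≈ 44.7 N

N = m g cos θ = 130 N.
Down-slope weight component: m g sin θ = 44.7 N.
μ_s N = 55.8 N.
44.7 ≤ 55.8 N, so it stays put; friction = 44.7 N.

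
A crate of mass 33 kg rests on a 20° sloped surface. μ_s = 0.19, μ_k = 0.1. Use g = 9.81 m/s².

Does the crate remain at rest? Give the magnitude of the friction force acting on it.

N = m g cos θ = 304 N.
Down-slope weight component: m g sin θ = 111 N.
μ_s N = 57.8 N.
111 > 57.8 N, so it slides; kinetic friction f = μ_k N = 0.1×304 = 30.4 N.

f ≈ 30.4 N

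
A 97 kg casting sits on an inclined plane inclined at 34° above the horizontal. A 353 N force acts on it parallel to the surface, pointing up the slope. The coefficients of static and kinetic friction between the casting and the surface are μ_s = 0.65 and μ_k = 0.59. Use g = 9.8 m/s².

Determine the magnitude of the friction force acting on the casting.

Perpendicular to the surface, N = m g cos θ = 97·9.8·cos 34° = 788.1 N.
For equilibrium along the incline the friction force must supply f = m g sin θ − P = 531.6 − 353 = 178.6 N (positive meaning up-slope).
Static friction can supply at most μ_s N = 512.3 N.
Since |178.6| ≤ 512.3 N, static friction is sufficient; f equals the required value, not μ_s N.

f ≈ 179 N (up the incline)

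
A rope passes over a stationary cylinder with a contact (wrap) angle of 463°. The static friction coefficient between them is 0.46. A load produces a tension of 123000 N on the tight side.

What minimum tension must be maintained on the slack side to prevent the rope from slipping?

T_min ≈ 2990 N

Capstan equation at impending slip: T_tight/T_slack = e^{μβ}.
β = 463° = 8.081 rad; e^{μβ} = e^{0.46×8.081} = 41.15.
T_slack = T_tight / e^{μβ} = 123000 / 41.15 = 2990 N.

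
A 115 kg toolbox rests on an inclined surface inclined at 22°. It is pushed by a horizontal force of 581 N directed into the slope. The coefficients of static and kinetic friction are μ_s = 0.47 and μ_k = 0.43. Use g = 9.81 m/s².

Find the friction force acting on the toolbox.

Normal direction: N = m g cos θ + P sin θ = 1264 N.
Parallel to the incline: P cos θ − m g sin θ = 538.7 − 422.6 = 116.1 N; the friction needed to balance this is 116.1 N acting down the slope.
The limit of static friction is μ_s N = 593.9 N.
|f_req| = 116.1 ≤ 593.9 N → the toolbox is in equilibrium; friction equals the required value.

f ≈ 116 N (down the incline)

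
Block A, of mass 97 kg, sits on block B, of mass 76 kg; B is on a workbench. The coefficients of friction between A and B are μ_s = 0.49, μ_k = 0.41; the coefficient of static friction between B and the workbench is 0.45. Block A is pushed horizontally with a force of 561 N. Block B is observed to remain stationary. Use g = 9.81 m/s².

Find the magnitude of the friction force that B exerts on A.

Between the blocks, N₁ = m_A g = 951.6 N.
Maximum static friction on A from B: μ_s N₁ = 0.49×951.6 = 466.3 N.
P = 561 N exceeds that limit, so A slips over B and the interface friction becomes kinetic: f₁ = μ_k N₁ = 0.41×951.6 = 390 N.
B experiences an equal 390 N forward from A (third law). B is in equilibrium, so the floor supplies f₂ = 390 N of static friction (limit μ_s(m_A+m_B)g = 763.7 N, not exceeded).

f ≈ 390 N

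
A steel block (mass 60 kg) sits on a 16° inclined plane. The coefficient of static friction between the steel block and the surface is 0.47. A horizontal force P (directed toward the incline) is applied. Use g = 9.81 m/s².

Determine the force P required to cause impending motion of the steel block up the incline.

P ≈ 515 N

At impending motion up the slope, friction acts down-slope at its limit: f = μ_s N.
Perpendicular to the incline: N = m g cos θ + P sin θ.
Along the incline: P cos θ = m g sin θ + μ_s N = m g sin θ + μ_s (m g cos θ + P sin θ).
Solving, P (cos θ − μ_s sin θ) = m g (sin θ + μ_s cos θ), so P = 60×9.81×(sin 16° + 0.47 cos 16°)/(cos 16° − 0.47 sin 16°) = 589×0.7274/0.8317 = 515 N.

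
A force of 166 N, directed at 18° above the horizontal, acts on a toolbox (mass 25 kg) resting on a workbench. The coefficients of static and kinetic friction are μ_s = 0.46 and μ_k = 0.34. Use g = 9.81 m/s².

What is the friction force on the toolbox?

f ≈ 65.9 N

Vertical equilibrium gives N = m g − P sin α = 194 N.
The horizontal driving force is P cos α = 157.9 N, so equilibrium needs friction f = 157.9 N.
μ_s N = 0.46 × 194 = 89.22 N.
157.9 > 89.22 N → the toolbox slides; f = μ_k N = 0.34×194 = 65.9 N.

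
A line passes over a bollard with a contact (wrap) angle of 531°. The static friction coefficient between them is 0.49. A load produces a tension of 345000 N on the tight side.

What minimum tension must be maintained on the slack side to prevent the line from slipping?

T_min ≈ 3680 N

Capstan equation at impending slip: T_tight/T_slack = e^{μβ}.
β = 531° = 9.268 rad; e^{μβ} = e^{0.49×9.268} = 93.8.
T_slack = T_tight / e^{μβ} = 345000 / 93.8 = 3680 N.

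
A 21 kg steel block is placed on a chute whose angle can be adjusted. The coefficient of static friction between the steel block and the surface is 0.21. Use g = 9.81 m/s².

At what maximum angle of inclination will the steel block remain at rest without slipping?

θ_max ≈ 11.9°

At the slip threshold, m g sin θ = μ_s · m g cos θ, so tan θ = μ_s.
θ_max = arctan(0.21) = 11.9°.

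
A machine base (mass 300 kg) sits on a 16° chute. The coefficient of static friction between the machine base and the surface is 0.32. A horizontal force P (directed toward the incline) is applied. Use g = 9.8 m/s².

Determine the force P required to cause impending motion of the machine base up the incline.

At impending motion up the slope, friction acts down-slope at its limit: f = μ_s N.
Perpendicular to the incline: N = m g cos θ + P sin θ.
Along the incline: P cos θ = m g sin θ + μ_s N = m g sin θ + μ_s (m g cos θ + P sin θ).
Solving, P (cos θ − μ_s sin θ) = m g (sin θ + μ_s cos θ), so P = 300×9.8×(sin 16° + 0.32 cos 16°)/(cos 16° − 0.32 sin 16°) = 2940×0.5832/0.8731 = 1960 N.

P ≈ 1960 N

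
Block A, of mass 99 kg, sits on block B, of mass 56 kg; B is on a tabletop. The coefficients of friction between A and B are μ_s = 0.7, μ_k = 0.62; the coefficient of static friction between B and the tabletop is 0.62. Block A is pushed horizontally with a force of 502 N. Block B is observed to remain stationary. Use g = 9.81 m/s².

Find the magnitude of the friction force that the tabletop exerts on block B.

The normal force B exerts on A is simply A's weight, N₁ = 971.2 N.
So the A–B interface can sustain at most μ_s N₁ = 679.8 N of static friction.
Since P = 502 N ≤ 679.8 N, A does not slip on B; friction on A equals P = 502 N.
B experiences an equal 502 N forward from A (third law). B is in equilibrium, so the floor supplies f₂ = 502 N of static friction (limit μ_s(m_A+m_B)g = 942.7 N, not exceeded).

f ≈ 502 N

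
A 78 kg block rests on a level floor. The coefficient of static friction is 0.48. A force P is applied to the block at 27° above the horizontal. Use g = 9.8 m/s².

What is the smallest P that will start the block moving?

P ≈ 331 N

N = m g − P sin α (the pull lifts the block).
At impending slip, P cos α = μ_s N = μ_s (m g − P sin α).
Solving: P (cos α + μ_s sin α) = μ_s m g → P = 0.48×764/(cos 27° + 0.48 sin 27°) = 367/1.109 = 331 N.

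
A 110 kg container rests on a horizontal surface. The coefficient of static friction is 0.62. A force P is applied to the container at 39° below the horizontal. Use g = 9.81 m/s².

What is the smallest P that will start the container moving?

N = m g + P sin α (the push presses the container into the horizontal surface).
At impending slip, P cos α = μ_s N = μ_s (m g + P sin α).
Solving: P (cos α − μ_s sin α) = μ_s m g → P = 0.62×1080/(cos 39° − 0.62 sin 39°) = 669/0.387 = 1730 N.

P ≈ 1730 N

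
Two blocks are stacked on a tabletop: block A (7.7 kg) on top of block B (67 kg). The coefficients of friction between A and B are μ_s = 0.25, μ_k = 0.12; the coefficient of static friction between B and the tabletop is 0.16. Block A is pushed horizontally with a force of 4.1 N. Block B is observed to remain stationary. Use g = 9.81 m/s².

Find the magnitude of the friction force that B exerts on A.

f ≈ 4.1 N

Between the blocks, N₁ = m_A g = 75.54 N.
Maximum static friction on A from B: μ_s N₁ = 0.25×75.54 = 18.88 N.
Since P = 4.1 N ≤ 18.88 N, A does not slip on B; friction on A equals P = 4.1 N.
By Newton's third law B feels 4.1 N forward from A. With B stationary, the floor's static friction on B balances it: f₂ = 4.1 N (well within μ_s(m_A+m_B)g = 117.2 N).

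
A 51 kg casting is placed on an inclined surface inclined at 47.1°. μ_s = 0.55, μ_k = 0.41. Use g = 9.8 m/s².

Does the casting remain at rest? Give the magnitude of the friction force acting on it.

f ≈ 139 N

N = m g cos θ = 340 N.
Down-slope weight component: m g sin θ = 366 N.
μ_s N = 187 N.
366 > 187 N, so it slides; kinetic friction f = μ_k N = 0.41×340 = 139 N.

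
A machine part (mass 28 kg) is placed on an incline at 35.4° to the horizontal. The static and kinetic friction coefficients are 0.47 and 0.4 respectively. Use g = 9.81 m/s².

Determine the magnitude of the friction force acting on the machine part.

Perpendicular to the surface, N = m g cos θ = 28·9.81·cos 35.4° = 223.9 N.
For equilibrium along the incline, friction must balance the weight component: f = m g sin θ = 159.1 N up the slope.
The static-friction ceiling is μ_s N = 0.47 × 223.9 = 105.2 N.
Since |159.1| > 105.2 N, static friction cannot hold it; the machine part slides down the incline and kinetic friction applies: f = μ_k N = 0.4 × 223.9 = 89.6 N.

f ≈ 89.6 N (up the incline)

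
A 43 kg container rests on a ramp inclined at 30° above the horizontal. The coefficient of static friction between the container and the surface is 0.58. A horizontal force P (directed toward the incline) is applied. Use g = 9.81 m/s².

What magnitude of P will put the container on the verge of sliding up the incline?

At impending motion up the slope, friction acts down-slope at its limit: f = μ_s N.
Perpendicular to the incline: N = m g cos θ + P sin θ.
Along the incline: P cos θ = m g sin θ + μ_s N = m g sin θ + μ_s (m g cos θ + P sin θ).
Solving, P (cos θ − μ_s sin θ) = m g (sin θ + μ_s cos θ), so P = 43×9.81×(sin 30° + 0.58 cos 30°)/(cos 30° − 0.58 sin 30°) = 422×1.002/0.576 = 734 N.

P ≈ 734 N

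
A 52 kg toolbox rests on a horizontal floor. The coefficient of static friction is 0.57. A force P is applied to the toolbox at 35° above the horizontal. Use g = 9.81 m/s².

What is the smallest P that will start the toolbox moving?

P ≈ 254 N

N = m g − P sin α (the pull lifts the toolbox).
At impending slip, P cos α = μ_s N = μ_s (m g − P sin α).
Solving: P (cos α + μ_s sin α) = μ_s m g → P = 0.57×510/(cos 35° + 0.57 sin 35°) = 291/1.146 = 254 N.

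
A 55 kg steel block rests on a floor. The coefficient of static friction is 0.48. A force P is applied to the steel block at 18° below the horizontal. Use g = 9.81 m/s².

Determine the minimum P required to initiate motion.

N = m g + P sin α (the push presses the steel block into the floor).
At impending slip, P cos α = μ_s N = μ_s (m g + P sin α).
Solving: P (cos α − μ_s sin α) = μ_s m g → P = 0.48×540/(cos 18° − 0.48 sin 18°) = 259/0.8027 = 323 N.

P ≈ 323 N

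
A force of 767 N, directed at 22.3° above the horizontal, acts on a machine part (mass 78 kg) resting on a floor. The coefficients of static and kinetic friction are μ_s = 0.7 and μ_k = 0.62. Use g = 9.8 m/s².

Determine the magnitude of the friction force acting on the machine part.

The vertical component of P reduces the normal force: N = m g − P sin α = 764.4 − 291 = 473.4 N.
For equilibrium, f = P cos α = 767×cos 22.3° = 709.6 N.
The static-friction limit is μ_s N = 331.3 N.
709.6 > 331.3 N → the machine part slides; f = μ_k N = 0.62×473.4 = 293 N.

f ≈ 293 N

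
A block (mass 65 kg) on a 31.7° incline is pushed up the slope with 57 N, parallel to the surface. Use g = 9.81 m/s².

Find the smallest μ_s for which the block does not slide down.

N = m g cos θ = 542.5 N.
Friction must make up the shortfall along the incline: f = m g sin θ − P = 335.1 − 57 = 278.1 N.
At the threshold f = μ_s N, so μ_s,min = 278.1/542.5 = 0.513.

μ_s,min ≈ 0.513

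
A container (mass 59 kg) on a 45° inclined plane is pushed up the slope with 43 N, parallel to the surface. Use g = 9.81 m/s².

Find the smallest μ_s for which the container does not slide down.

μ_s,min ≈ 0.895

N = m g cos θ = 409.3 N.
Friction must make up the shortfall along the incline: f = m g sin θ − P = 409.3 − 43 = 366.3 N.
At the threshold f = μ_s N, so μ_s,min = 366.3/409.3 = 0.895.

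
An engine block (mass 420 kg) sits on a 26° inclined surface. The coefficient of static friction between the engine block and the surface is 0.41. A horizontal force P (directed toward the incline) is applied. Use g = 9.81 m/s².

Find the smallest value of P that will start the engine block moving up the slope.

P ≈ 4620 N

At impending motion up the slope, friction acts down-slope at its limit: f = μ_s N.
Perpendicular to the incline: N = m g cos θ + P sin θ.
Along the incline: P cos θ = m g sin θ + μ_s N = m g sin θ + μ_s (m g cos θ + P sin θ).
Solving, P (cos θ − μ_s sin θ) = m g (sin θ + μ_s cos θ), so P = 420×9.81×(sin 26° + 0.41 cos 26°)/(cos 26° − 0.41 sin 26°) = 4120×0.8069/0.7191 = 4620 N.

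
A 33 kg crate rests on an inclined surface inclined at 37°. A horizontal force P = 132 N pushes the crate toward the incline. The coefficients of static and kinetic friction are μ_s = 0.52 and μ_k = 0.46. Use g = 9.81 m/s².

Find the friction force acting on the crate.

f ≈ 89.4 N (up the incline)

Resolve perpendicular to the incline: N = m g cos θ + P sin θ = 33×9.81×cos 37° + 132×sin 37° = 338 N.
Parallel to the incline: P cos θ − m g sin θ = 105.4 − 194.8 = -89.41 N; the friction needed to balance this is 89.41 N acting up the slope.
The limit of static friction is μ_s N = 175.8 N.
|f_req| = 89.41 ≤ 175.8 N → the crate is in equilibrium; friction equals the required value.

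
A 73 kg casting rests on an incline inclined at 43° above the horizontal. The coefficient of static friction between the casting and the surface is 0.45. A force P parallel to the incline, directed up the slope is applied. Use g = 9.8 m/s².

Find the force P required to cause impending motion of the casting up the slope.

P ≈ 723 N

At impending motion up the slope, friction acts down-slope at its limit: f = μ_s N.
P is parallel to the surface, so N = m g cos θ = 523 N.
Along the incline: P = m g sin θ + μ_s N = 488 + 0.45×523 = 723 N.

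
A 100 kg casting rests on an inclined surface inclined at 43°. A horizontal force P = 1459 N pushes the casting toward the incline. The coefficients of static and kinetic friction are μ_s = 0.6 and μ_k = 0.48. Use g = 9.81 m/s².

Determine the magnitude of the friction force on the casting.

The horizontal push has a component P sin θ into the surface, so N = m g cos θ + P sin θ = 717.5 + 995 = 1712 N.
Along the incline, the net driving force (taking up-slope positive) is P cos θ − m g sin θ = 1067 − 669 = 398 N, so equilibrium requires friction f = -398 N (down-slope).
The limit of static friction is μ_s N = 1027 N.
Since 398 N is within the 1027 N limit, the casting stays put and friction is exactly 398 N.

f ≈ 398 N (down the incline)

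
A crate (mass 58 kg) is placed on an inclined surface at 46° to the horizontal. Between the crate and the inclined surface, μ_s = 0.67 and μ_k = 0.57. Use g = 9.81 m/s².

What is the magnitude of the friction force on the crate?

f ≈ 225 N (up the incline)

Normal force: N = m g cos θ = 58 × 9.81 × cos 46° = 395.2 N.
Along the slope the weight component is m g sin θ = 409.3 N; friction must supply exactly this, acting up-slope.
Static friction can supply at most μ_s N = 264.8 N.
|409.3| exceeds 264.8 N, so the crate slips down-slope; friction is kinetic, f = μ_k N = 0.57×395.2 = 225 N.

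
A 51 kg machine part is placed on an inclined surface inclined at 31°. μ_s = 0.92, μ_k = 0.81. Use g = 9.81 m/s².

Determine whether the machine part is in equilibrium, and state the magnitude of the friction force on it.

f ≈ 258 N

N = m g cos θ = 429 N.
Down-slope weight component: m g sin θ = 258 N.
μ_s N = 395 N.
258 ≤ 395 N, so it stays put; friction = 258 N.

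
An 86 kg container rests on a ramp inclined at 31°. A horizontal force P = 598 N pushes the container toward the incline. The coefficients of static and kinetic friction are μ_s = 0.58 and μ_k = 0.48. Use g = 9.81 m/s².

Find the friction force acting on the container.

Normal direction: N = m g cos θ + P sin θ = 1031 N.
Along the incline, the net driving force (taking up-slope positive) is P cos θ − m g sin θ = 512.6 − 434.5 = 78.07 N, so equilibrium requires friction f = -78.07 N (down-slope).
The limit of static friction is μ_s N = 598.1 N.
|f_req| = 78.07 ≤ 598.1 N → the container is in equilibrium; friction equals the required value.

f ≈ 78.1 N (down the incline)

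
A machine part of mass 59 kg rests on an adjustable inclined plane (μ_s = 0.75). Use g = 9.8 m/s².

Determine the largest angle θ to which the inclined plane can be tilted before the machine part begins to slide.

At the slip threshold, m g sin θ = μ_s · m g cos θ, so tan θ = μ_s.
θ_max = arctan(0.75) = 36.9°.

θ_max ≈ 36.9°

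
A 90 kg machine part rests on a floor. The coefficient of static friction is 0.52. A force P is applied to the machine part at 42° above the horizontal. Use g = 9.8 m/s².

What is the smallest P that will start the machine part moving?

P ≈ 420 N

N = m g − P sin α (the pull lifts the machine part).
At impending slip, P cos α = μ_s N = μ_s (m g − P sin α).
Solving: P (cos α + μ_s sin α) = μ_s m g → P = 0.52×882/(cos 42° + 0.52 sin 42°) = 459/1.091 = 420 N.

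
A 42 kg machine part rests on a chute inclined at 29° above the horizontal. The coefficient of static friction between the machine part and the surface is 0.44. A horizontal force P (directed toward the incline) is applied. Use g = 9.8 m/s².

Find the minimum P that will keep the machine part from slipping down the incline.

P_min ≈ 37.8 N

The machine part tends to slide down (tan θ > μ_s), so at the point of impending slip friction acts up-slope at its limit: f = μ_s N.
Perpendicular to the incline: N = m g cos θ + P sin θ.
Along the incline: P cos θ + μ_s N = m g sin θ, i.e. P cos θ + μ_s (m g cos θ + P sin θ) = m g sin θ.
Solving, P (cos θ + μ_s sin θ) = m g (sin θ − μ_s cos θ), so P = 412×0.09998/1.088 = 37.8 N.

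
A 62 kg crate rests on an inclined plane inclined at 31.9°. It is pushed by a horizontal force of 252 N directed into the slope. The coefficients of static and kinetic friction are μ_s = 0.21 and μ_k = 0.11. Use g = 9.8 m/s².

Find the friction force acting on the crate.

The horizontal push has a component P sin θ into the surface, so N = m g cos θ + P sin θ = 515.8 + 133.2 = 649 N.
Parallel to the incline: P cos θ − m g sin θ = 213.9 − 321.1 = -107.1 N; the friction needed to balance this is 107.1 N acting up the slope.
The limit of static friction is μ_s N = 136.3 N.
|f_req| = 107.1 ≤ 136.3 N → the crate is in equilibrium; friction equals the required value.

f ≈ 107 N (up the incline)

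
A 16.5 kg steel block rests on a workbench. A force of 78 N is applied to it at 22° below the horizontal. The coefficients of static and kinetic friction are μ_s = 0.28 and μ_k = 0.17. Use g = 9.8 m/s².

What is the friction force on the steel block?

The vertical component of P adds to the normal force: N = m g + P sin α = 161.7 + 29.22 = 190.9 N.
Horizontally, friction must balance P cos α = 72.32 N.
μ_s N = 0.28 × 190.9 = 53.46 N.
The required friction exceeds μ_s N, so the steel block moves and f = μ_k N = 32.5 N.

f ≈ 32.5 N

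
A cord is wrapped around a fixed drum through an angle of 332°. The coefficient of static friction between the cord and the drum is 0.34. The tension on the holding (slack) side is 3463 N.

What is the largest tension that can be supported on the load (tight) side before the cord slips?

At impending slip the capstan equation gives T₂/T₁ = e^{μβ} with β in radians.
β = 332° × π/180 = 5.794 rad.
e^{μβ} = e^{0.34×5.794} = 7.172.
T₂ = T₁ · e^{μβ} = 3463 × 7.172 = 24800 N.

T_max ≈ 24800 N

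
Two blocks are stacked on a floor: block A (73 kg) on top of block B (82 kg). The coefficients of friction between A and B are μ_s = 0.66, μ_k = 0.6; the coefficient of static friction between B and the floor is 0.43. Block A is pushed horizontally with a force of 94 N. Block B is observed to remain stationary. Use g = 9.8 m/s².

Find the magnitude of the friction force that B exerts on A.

The normal force B exerts on A is simply A's weight, N₁ = 715.4 N.
Maximum static friction on A from B: μ_s N₁ = 0.66×715.4 = 472.2 N.
Since P = 94 N ≤ 472.2 N, A does not slip on B; friction on A equals P = 94 N.
B experiences an equal 94 N forward from A (third law). B is in equilibrium, so the floor supplies f₂ = 94 N of static friction (limit μ_s(m_A+m_B)g = 653.2 N, not exceeded).

f ≈ 94 N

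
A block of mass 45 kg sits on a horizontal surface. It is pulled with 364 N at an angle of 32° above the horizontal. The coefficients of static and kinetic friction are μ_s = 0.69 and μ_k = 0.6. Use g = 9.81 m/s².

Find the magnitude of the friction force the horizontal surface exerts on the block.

f ≈ 149 N

N = m g − P sin α = 441.5 − 364×sin 32° = 248.6 N.
The horizontal driving force is P cos α = 308.7 N, so equilibrium needs friction f = 308.7 N.
μ_s N = 0.69 × 248.6 = 171.5 N.
308.7 > 171.5 N → the block slides; f = μ_k N = 0.6×248.6 = 149 N.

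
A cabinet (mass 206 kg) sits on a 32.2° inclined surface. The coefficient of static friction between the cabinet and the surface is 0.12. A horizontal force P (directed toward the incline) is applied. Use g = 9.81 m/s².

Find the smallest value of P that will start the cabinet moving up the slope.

At impending motion up the slope, friction acts down-slope at its limit: f = μ_s N.
Perpendicular to the incline: N = m g cos θ + P sin θ.
Along the incline: P cos θ = m g sin θ + μ_s N = m g sin θ + μ_s (m g cos θ + P sin θ).
Solving, P (cos θ − μ_s sin θ) = m g (sin θ + μ_s cos θ), so P = 206×9.81×(sin 32.2° + 0.12 cos 32.2°)/(cos 32.2° − 0.12 sin 32.2°) = 2020×0.6344/0.7822 = 1640 N.

P ≈ 1640 N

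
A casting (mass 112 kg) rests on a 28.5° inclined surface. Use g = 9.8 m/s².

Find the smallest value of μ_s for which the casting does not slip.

At the slip threshold m g sin θ = μ_s m g cos θ, so μ_s,min = tan θ.
μ_s,min = tan 28.5° = 0.543.

μ_s,min ≈ 0.543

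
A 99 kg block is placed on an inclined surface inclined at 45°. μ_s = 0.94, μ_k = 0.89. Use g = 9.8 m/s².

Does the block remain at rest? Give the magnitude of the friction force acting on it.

f ≈ 611 N

N = m g cos θ = 686 N.
Down-slope weight component: m g sin θ = 686 N.
μ_s N = 645 N.
686 > 645 N, so it slides; kinetic friction f = μ_k N = 0.89×686 = 611 N.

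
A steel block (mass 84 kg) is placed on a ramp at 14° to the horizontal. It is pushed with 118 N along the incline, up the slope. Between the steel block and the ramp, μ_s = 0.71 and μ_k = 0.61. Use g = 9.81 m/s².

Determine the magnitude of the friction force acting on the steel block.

The normal reaction is N = m g cos θ = 799.6 N.
The friction needed for equilibrium is m g sin θ − P = 199.4 − 118 = 81.35 N, measured positive up-slope.
Static friction can supply at most μ_s N = 567.7 N.
Since |81.35| ≤ 567.7 N, the steel block remains in static equilibrium and friction takes exactly the required value.

f ≈ 81.4 N (up the incline)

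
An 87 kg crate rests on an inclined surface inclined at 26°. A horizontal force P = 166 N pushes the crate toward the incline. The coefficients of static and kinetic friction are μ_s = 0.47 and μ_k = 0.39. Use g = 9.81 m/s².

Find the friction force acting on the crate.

The horizontal push has a component P sin θ into the surface, so N = m g cos θ + P sin θ = 767.1 + 72.77 = 839.9 N.
Along the incline, the net driving force (taking up-slope positive) is P cos θ − m g sin θ = 149.2 − 374.1 = -224.9 N, so equilibrium requires friction f = 224.9 N (up-slope).
The limit of static friction is μ_s N = 394.7 N.
|f_req| = 224.9 ≤ 394.7 N → the crate is in equilibrium; friction equals the required value.

f ≈ 225 N (up the incline)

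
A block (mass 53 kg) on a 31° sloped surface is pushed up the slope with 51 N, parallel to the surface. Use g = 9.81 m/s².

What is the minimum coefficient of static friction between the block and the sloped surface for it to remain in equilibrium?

N = m g cos θ = 445.7 N.
Friction must make up the shortfall along the incline: f = m g sin θ − P = 267.8 − 51 = 216.8 N.
At the threshold f = μ_s N, so μ_s,min = 216.8/445.7 = 0.486.

μ_s,min ≈ 0.486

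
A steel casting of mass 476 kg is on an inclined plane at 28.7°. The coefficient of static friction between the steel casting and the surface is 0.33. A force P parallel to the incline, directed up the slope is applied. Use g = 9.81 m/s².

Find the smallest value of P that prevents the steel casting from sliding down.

The steel casting tends to slide down (tan θ > μ_s), so at the point of impending slip friction acts up-slope at its limit: f = μ_s N.
P is parallel to the surface, so N = m g cos θ = 4100 N.
Along the incline: P + μ_s N = m g sin θ, so P = 2240 − 0.33×4100 = 891 N.

P_min ≈ 891 N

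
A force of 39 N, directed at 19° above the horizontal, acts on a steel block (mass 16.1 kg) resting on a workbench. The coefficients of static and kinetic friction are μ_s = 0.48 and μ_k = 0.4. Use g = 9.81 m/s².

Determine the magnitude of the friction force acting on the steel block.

f ≈ 36.9 N

N = m g − P sin α = 157.9 − 39×sin 19° = 145.2 N.
Horizontally, friction must balance P cos α = 36.88 N.
The static-friction limit is μ_s N = 69.72 N.
Since 36.88 N does not exceed the limit, the steel block stays at rest and f = 36.9 N.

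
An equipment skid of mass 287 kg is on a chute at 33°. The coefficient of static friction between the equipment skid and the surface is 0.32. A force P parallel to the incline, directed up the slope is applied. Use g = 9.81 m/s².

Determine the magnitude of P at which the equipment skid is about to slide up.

P ≈ 2290 N

At impending motion up the slope, friction acts down-slope at its limit: f = μ_s N.
P is parallel to the surface, so N = m g cos θ = 2360 N.
Along the incline: P = m g sin θ + μ_s N = 1530 + 0.32×2360 = 2290 N.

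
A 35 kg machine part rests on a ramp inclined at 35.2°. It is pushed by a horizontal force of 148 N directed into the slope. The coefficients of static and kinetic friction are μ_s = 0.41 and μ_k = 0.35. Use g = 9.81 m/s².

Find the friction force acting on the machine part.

Normal direction: N = m g cos θ + P sin θ = 365.9 N.
Along the incline, the net driving force (taking up-slope positive) is P cos θ − m g sin θ = 120.9 − 197.9 = -76.98 N, so equilibrium requires friction f = 76.98 N (up-slope).
Maximum static friction: μ_s N = 0.41 × 365.9 = 150 N.
Since 76.98 N is within the 150 N limit, the machine part stays put and friction is exactly 77 N.

f ≈ 77 N (up the incline)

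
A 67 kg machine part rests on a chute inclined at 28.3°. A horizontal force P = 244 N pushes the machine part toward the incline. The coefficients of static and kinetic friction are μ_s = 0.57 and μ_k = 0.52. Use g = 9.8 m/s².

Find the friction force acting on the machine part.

f ≈ 96.4 N (up the incline)

Normal direction: N = m g cos θ + P sin θ = 693.8 N.
Along the incline, the net driving force (taking up-slope positive) is P cos θ − m g sin θ = 214.8 − 311.3 = -96.45 N, so equilibrium requires friction f = 96.45 N (up-slope).
Maximum static friction: μ_s N = 0.57 × 693.8 = 395.5 N.
Since 96.45 N is within the 395.5 N limit, the machine part stays put and friction is exactly 96.4 N.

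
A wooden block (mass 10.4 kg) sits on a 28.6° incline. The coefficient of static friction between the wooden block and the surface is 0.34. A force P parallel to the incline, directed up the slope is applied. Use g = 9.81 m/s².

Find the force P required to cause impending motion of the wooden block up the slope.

At impending motion up the slope, friction acts down-slope at its limit: f = μ_s N.
P is parallel to the surface, so N = m g cos θ = 89.6 N.
Along the incline: P = m g sin θ + μ_s N = 48.8 + 0.34×89.6 = 79.3 N.

P ≈ 79.3 N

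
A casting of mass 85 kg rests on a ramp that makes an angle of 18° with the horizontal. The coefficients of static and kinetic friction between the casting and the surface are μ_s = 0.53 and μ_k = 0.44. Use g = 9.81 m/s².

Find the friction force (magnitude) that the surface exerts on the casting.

f ≈ 258 N (up the incline)

Normal force: N = m g cos θ = 85 × 9.81 × cos 18° = 793 N.
For equilibrium along the incline, friction must balance the weight component: f = m g sin θ = 257.7 N up the slope.
The static-friction ceiling is μ_s N = 0.53 × 793 = 420.3 N.
Since |257.7| ≤ 420.3 N, no slip — friction simply equals what equilibrium demands.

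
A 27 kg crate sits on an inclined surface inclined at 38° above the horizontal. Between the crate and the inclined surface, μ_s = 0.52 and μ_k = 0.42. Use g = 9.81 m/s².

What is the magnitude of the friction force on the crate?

Perpendicular to the surface, N = m g cos θ = 27·9.81·cos 38° = 208.7 N.
For equilibrium along the incline, friction must balance the weight component: f = m g sin θ = 163.1 N up the slope.
The static-friction ceiling is μ_s N = 0.52 × 208.7 = 108.5 N.
Since |163.1| > 108.5 N, static friction cannot hold it; the crate slides down the incline and kinetic friction applies: f = μ_k N = 0.42 × 208.7 = 87.7 N.

f ≈ 87.7 N (up the incline)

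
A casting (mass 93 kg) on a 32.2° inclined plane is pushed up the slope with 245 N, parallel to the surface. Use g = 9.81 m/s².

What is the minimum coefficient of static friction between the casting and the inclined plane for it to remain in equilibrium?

μ_s,min ≈ 0.312

N = m g cos θ = 772 N.
Friction must make up the shortfall along the incline: f = m g sin θ − P = 486.2 − 245 = 241.2 N.
At the threshold f = μ_s N, so μ_s,min = 241.2/772 = 0.312.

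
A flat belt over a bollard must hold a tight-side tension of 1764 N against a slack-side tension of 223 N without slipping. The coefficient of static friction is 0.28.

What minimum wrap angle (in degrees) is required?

β_min ≈ 423°

T₂/T₁ = e^{μβ} → β = ln(T₂/T₁)/μ.
β = ln(1764/223)/0.28 = 2.068/0.28 = 7.386 rad.
In degrees: β = 7.386 × 180/π = 423°.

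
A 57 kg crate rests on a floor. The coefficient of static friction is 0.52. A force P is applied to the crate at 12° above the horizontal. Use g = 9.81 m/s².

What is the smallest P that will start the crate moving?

P ≈ 268 N

N = m g − P sin α (the pull lifts the crate).
At impending slip, P cos α = μ_s N = μ_s (m g − P sin α).
Solving: P (cos α + μ_s sin α) = μ_s m g → P = 0.52×559/(cos 12° + 0.52 sin 12°) = 291/1.086 = 268 N.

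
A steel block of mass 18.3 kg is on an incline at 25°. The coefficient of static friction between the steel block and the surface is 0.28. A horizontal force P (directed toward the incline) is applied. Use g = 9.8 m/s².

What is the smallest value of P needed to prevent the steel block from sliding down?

P_min ≈ 29.6 N

The steel block tends to slide down (tan θ > μ_s), so at the point of impending slip friction acts up-slope at its limit: f = μ_s N.
Perpendicular to the incline: N = m g cos θ + P sin θ.
Along the incline: P cos θ + μ_s N = m g sin θ, i.e. P cos θ + μ_s (m g cos θ + P sin θ) = m g sin θ.
Solving, P (cos θ + μ_s sin θ) = m g (sin θ − μ_s cos θ), so P = 179×0.1689/1.025 = 29.6 N.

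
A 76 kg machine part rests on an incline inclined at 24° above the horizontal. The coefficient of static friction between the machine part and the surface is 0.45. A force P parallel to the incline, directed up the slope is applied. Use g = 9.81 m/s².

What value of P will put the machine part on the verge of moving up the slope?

P ≈ 610 N

At impending motion up the slope, friction acts down-slope at its limit: f = μ_s N.
P is parallel to the surface, so N = m g cos θ = 681 N.
Along the incline: P = m g sin θ + μ_s N = 303 + 0.45×681 = 610 N.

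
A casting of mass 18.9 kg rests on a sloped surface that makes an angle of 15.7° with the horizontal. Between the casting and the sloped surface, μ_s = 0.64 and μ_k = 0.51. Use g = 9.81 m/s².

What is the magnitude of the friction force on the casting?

f ≈ 50.2 N (up the incline)

Perpendicular to the surface, N = m g cos θ = 18.9·9.81·cos 15.7° = 178.5 N.
For equilibrium along the incline, friction must balance the weight component: f = m g sin θ = 50.17 N up the slope.
Static friction can supply at most μ_s N = 114.2 N.
Since |50.17| ≤ 114.2 N, the casting remains in static equilibrium and friction takes exactly the required value.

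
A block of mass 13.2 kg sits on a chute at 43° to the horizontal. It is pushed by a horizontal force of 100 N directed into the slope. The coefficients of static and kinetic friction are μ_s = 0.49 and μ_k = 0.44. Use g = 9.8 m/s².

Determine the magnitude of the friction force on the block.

Resolve perpendicular to the incline: N = m g cos θ + P sin θ = 13.2×9.8×cos 43° + 100×sin 43° = 162.8 N.
Parallel to the incline: P cos θ − m g sin θ = 73.14 − 88.22 = -15.09 N; the friction needed to balance this is 15.09 N acting up the slope.
Maximum static friction: μ_s N = 0.49 × 162.8 = 79.78 N.
|f_req| = 15.09 ≤ 79.78 N → the block is in equilibrium; friction equals the required value.

f ≈ 15.1 N (up the incline)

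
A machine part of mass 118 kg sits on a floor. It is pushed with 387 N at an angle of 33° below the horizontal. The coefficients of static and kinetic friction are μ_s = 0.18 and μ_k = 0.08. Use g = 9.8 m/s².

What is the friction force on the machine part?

f ≈ 109 N

The vertical component of P adds to the normal force: N = m g + P sin α = 1156 + 210.8 = 1367 N.
For equilibrium, f = P cos α = 387×cos 33° = 324.6 N.
The static-friction limit is μ_s N = 246.1 N.
The required friction exceeds μ_s N, so the machine part moves and f = μ_k N = 109 N.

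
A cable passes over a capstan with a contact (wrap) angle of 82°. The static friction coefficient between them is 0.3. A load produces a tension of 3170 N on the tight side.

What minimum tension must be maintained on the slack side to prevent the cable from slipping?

T_min ≈ 2060 N

Capstan equation at impending slip: T_tight/T_slack = e^{μβ}.
β = 82° = 1.431 rad; e^{μβ} = e^{0.3×1.431} = 1.536.
T_slack = T_tight / e^{μβ} = 3170 / 1.536 = 2060 N.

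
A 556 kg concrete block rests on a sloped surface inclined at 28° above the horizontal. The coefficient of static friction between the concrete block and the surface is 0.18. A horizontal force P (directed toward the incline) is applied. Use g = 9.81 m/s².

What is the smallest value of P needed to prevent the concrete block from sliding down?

The concrete block tends to slide down (tan θ > μ_s), so at the point of impending slip friction acts up-slope at its limit: f = μ_s N.
Perpendicular to the incline: N = m g cos θ + P sin θ.
Along the incline: P cos θ + μ_s N = m g sin θ, i.e. P cos θ + μ_s (m g cos θ + P sin θ) = m g sin θ.
Solving, P (cos θ + μ_s sin θ) = m g (sin θ − μ_s cos θ), so P = 5450×0.3105/0.9675 = 1750 N.

P_min ≈ 1750 N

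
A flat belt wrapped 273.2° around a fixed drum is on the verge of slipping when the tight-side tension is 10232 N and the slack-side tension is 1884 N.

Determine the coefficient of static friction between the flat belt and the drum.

T₂/T₁ = e^{μβ} → μ = ln(T₂/T₁)/β.
β = 273.2° = 4.768 rad.
μ = ln(10232/1884)/4.768 = ln(5.431)/4.768 = 0.355.

μ ≈ 0.355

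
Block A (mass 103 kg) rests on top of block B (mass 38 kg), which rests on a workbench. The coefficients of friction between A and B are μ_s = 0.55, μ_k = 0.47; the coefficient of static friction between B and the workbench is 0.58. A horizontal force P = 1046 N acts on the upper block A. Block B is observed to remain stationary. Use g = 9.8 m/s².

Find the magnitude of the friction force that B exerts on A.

Normal force at the A–B interface: N₁ = m_A g = 1009 N.
So the A–B interface can sustain at most μ_s N₁ = 555.2 N of static friction.
P = 1046 N exceeds that limit, so A slips over B and the interface friction becomes kinetic: f₁ = μ_k N₁ = 0.47×1009 = 474 N.
B experiences an equal 474 N forward from A (third law). B is in equilibrium, so the floor supplies f₂ = 474 N of static friction (limit μ_s(m_A+m_B)g = 801.4 N, not exceeded).

f ≈ 474 N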